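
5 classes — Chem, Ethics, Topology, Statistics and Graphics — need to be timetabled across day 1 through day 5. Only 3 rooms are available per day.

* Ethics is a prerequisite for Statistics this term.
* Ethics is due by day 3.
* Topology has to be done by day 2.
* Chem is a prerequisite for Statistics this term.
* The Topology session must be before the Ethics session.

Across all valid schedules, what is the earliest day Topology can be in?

day 1

Topology's own window allows nothing later than day 2.
Topology at day 1 is achievable: Topology=day 1, Statistics=day 3, Chem=day 1, Graphics=day 1, Ethics=day 2.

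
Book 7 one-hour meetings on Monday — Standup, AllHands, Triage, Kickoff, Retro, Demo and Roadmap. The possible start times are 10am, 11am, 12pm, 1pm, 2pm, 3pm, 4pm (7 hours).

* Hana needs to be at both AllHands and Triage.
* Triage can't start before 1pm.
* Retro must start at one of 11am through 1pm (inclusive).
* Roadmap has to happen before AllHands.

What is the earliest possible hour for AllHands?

Precedence pushes AllHands to at least 11am.
AllHands at 11am is achievable: Standup in 10am; Kickoff in 10am; AllHands in 11am; Retro in 11am; Demo in 10am; Triage in 1pm; Roadmap in 10am.

11am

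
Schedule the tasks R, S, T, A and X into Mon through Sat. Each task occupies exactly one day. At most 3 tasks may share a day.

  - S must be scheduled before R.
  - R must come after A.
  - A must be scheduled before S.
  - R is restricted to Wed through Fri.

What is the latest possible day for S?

Precedence pushes S to at least Tue; downstream work caps S at Thu.
S at Thu is achievable: S=Thu, T=Mon, X=Mon, A=Mon, R=Fri.

Thu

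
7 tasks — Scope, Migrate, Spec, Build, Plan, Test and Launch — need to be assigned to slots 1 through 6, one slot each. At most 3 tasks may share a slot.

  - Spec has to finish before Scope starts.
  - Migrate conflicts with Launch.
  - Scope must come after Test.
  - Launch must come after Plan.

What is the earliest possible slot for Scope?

Precedence pushes Scope to at least 2.
Scope at 2 is achievable: Build=2; Spec=1; Migrate=3; Scope=2; Plan=1; Test=1; Launch=2.

2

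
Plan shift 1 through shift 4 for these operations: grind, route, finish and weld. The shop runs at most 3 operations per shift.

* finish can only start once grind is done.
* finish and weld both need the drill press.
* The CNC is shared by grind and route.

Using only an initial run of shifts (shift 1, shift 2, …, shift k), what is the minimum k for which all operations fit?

The precedence chain requires at least 2 distinct shifts.
With at most 3 per shift and 4 operations, at least 2 shifts are needed.
2 works (last occupied shift: shift 2): for example route=shift 2; weld=shift 1; grind=shift 1; finish=shift 2.

2 shifts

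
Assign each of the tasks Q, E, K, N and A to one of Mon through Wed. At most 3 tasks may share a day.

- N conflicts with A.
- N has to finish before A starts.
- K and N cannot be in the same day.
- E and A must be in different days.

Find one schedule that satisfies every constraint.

K -> Tue, A -> Tue, E -> Mon, Q -> Mon, N -> Mon

Checking: N(Mon) before A(Tue); E(Mon) != A(Tue); N(Mon) != A(Tue); K(Tue) != N(Mon); max 3 per day (cap 3).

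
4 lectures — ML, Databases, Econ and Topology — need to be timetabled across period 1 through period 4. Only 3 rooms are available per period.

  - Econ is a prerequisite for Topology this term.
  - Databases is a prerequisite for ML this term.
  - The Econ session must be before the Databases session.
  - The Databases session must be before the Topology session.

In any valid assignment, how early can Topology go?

Precedence pushes Topology to at least period 3.
Topology at period 3 is achievable: Econ=period 1; Topology=period 3; Databases=period 2; ML=period 3.

period 3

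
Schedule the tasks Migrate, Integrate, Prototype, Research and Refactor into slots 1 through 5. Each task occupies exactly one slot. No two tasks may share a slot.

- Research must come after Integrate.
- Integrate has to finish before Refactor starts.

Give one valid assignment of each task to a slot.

Refactor in 3, Integrate in 1, Migrate in 4, Prototype in 5, Research in 2

Checking: Integrate(1) before Refactor(3); Integrate(1) before Research(2); max 1 per slot (cap 1).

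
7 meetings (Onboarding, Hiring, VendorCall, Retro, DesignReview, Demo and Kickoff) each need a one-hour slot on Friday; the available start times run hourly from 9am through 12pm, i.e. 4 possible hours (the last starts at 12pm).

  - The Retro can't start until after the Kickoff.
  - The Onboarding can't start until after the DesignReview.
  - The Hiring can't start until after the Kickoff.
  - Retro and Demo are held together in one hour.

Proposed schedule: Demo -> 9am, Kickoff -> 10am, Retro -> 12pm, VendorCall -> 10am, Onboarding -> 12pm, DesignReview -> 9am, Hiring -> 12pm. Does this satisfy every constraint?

The Retro can't start until after the Kickoff — holds.
Retro and Demo are held together in one hour — violated.
The Hiring can't start until after the Kickoff — holds.
The Onboarding can't start until after the DesignReview — holds.

Invalid. Retro and Demo are held together in one hour.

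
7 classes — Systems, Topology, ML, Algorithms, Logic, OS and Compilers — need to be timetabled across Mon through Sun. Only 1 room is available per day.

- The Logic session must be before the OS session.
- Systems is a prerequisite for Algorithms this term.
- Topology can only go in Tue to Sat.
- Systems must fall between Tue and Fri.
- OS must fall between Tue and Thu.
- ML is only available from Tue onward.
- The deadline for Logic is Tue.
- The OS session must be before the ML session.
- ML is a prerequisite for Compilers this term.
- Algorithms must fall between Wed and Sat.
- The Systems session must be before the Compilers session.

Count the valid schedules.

Splitting on Systems: it can be Tue (10), Wed (8), Thu (6), Fri (3). Listing each branch's schedules as (Topology, ML, Algorithms, Logic, OS, Compilers):
Systems=Tue: (Wed,Fri,Sat,Mon,Thu,Sun) (Wed,Sat,Fri,Mon,Thu,Sun) (Thu,Fri,Sat,Mon,Wed,Sun) (Thu,Sat,Fri,Mon,Wed,Sun) (Fri,Thu,Sat,Mon,Wed,Sun) (Fri,Sat,Wed,Mon,Thu,Sun) (Fri,Sat,Thu,Mon,Wed,Sun) (Sat,Thu,Fri,Mon,Wed,Sun) (Sat,Fri,Wed,Mon,Thu,Sun) (Sat,Fri,Thu,Mon,Wed,Sun) — 10.
Systems=Wed: (Tue,Fri,Sat,Mon,Thu,Sun) (Tue,Sat,Fri,Mon,Thu,Sun) (Thu,Fri,Sat,Mon,Tue,Sun) (Thu,Sat,Fri,Mon,Tue,Sun) (Fri,Thu,Sat,Mon,Tue,Sun) (Fri,Sat,Thu,Mon,Tue,Sun) (Sat,Thu,Fri,Mon,Tue,Sun) (Sat,Fri,Thu,Mon,Tue,Sun) — 8.
Systems=Thu: (Tue,Fri,Sat,Mon,Wed,Sun) (Tue,Sat,Fri,Mon,Wed,Sun) (Wed,Fri,Sat,Mon,Tue,Sun) (Wed,Sat,Fri,Mon,Tue,Sun) (Fri,Wed,Sat,Mon,Tue,Sun) (Sat,Wed,Fri,Mon,Tue,Sun) — 6.
Systems=Fri: (Tue,Thu,Sat,Mon,Wed,Sun) (Wed,Thu,Sat,Mon,Tue,Sun) (Thu,Wed,Sat,Mon,Tue,Sun) — 3.
Summing: 10 + 8 + 6 + 3 = 27.

27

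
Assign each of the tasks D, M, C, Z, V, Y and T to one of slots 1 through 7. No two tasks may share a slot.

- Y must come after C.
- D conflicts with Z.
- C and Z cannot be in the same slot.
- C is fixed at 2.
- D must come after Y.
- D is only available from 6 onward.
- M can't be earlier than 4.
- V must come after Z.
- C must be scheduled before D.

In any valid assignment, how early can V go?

3

Precedence pushes V to at least 2.
V at 3 is achievable: V in 3, D in 6, C in 2, M in 4, Z in 1, T in 7, Y in 5.
Nothing earlier works — the conflict and capacity constraints rule out every slot before 3.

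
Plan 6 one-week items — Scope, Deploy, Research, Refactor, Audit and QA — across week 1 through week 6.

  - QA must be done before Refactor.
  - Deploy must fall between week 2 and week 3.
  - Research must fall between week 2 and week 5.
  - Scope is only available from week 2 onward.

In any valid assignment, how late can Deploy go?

Deploy is available from week 2; Deploy's own window allows nothing later than week 3.
Deploy at week 3 is achievable: QA in week 1, Deploy in week 3, Scope in week 2, Research in week 2, Refactor in week 2, Audit in week 1.

week 3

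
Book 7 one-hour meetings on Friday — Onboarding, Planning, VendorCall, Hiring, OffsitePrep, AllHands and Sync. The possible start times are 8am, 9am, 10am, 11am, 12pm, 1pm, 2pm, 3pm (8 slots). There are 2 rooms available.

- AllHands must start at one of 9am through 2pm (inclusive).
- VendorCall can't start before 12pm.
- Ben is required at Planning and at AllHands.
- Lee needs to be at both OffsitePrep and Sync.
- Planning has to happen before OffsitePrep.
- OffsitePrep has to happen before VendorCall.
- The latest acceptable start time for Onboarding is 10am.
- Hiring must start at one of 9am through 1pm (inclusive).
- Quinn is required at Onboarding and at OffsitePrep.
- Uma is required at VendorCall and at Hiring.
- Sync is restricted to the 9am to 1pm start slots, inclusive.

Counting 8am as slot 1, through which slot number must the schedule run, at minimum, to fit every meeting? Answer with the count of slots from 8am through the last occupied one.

5 slots

The precedence chain requires at least 3 distinct slots.
With at most 2 per slot and 7 meetings, at least 4 slots are needed.
VendorCall can't be placed before 12pm — that is slot 5 counting from 8am — so the schedule must run through at least 5 slots.
5 works (last occupied slot: 12pm): for example Hiring=9am; Sync=10am; Onboarding=8am; AllHands=9am; VendorCall=12pm; OffsitePrep=11am; Planning=8am.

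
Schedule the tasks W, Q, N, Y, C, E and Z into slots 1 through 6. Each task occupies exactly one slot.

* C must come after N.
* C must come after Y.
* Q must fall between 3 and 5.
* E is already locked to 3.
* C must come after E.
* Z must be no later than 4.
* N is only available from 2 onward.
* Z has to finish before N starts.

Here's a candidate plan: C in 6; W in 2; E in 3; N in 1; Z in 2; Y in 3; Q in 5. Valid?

Z has to finish before N starts — violated.
E is already locked to 3 — holds.
Q must fall between 3 and 5 — holds.
C must come after E — holds.
C must come after N — holds.
Z must be no later than 4 — holds.
N is only available from 2 onward — violated.
C must come after Y — holds.

No — it violates: N is only available from 2 onward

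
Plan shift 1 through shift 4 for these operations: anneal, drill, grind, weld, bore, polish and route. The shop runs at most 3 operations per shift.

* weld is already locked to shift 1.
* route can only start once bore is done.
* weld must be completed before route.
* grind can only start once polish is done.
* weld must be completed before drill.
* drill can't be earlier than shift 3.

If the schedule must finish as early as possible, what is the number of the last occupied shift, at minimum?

shift 3

The precedence chain requires at least 2 distinct shifts.
With at most 3 per shift and 7 operations, at least 3 shifts are needed.
drill can't be placed before shift 3, so the schedule must run through at least shift 3.
3 works (last occupied shift: shift 3): for example anneal -> shift 2; drill -> shift 3; polish -> shift 1; route -> shift 2; weld -> shift 1; bore -> shift 1; grind -> shift 2.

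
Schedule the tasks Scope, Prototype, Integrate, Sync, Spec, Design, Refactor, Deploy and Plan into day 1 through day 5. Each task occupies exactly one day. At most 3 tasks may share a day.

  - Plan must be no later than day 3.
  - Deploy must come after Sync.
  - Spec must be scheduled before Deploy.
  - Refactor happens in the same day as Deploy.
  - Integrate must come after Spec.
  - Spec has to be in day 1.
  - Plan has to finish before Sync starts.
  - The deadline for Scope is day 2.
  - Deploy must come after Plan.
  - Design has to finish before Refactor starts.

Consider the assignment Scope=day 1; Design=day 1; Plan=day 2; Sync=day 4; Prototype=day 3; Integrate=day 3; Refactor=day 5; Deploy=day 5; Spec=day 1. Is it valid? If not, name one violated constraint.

Yes

The deadline for Scope is day 2 — holds.
Plan has to finish before Sync starts — holds.
At most 3 tasks may share a day — holds.
Integrate must come after Spec — holds.
Design has to finish before Refactor starts — holds.
Spec must be scheduled before Deploy — holds.
Refactor happens in the same day as Deploy — holds.
Deploy must come after Sync — holds.
Deploy must come after Plan — holds.
Spec has to be in day 1 — holds.
Plan must be no later than day 3 — holds.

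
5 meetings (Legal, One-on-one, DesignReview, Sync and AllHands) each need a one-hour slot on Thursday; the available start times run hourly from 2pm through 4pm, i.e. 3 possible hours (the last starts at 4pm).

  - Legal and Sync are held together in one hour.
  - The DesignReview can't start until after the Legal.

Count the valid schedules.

27

Splitting on Legal: it can be 2pm (18), 3pm (9). Listing each branch's schedules as (One-on-one, DesignReview, Sync, AllHands):
Legal=2pm: (2pm,3pm,2pm,2pm) (2pm,3pm,2pm,3pm) (2pm,3pm,2pm,4pm) (2pm,4pm,2pm,2pm) (2pm,4pm,2pm,3pm) (2pm,4pm,2pm,4pm) (3pm,3pm,2pm,2pm) (3pm,3pm,2pm,3pm) (3pm,3pm,2pm,4pm) (3pm,4pm,2pm,2pm) (3pm,4pm,2pm,3pm) (3pm,4pm,2pm,4pm) (4pm,3pm,2pm,2pm) (4pm,3pm,2pm,3pm) (4pm,3pm,2pm,4pm) (4pm,4pm,2pm,2pm) (4pm,4pm,2pm,3pm) (4pm,4pm,2pm,4pm) — 18.
Legal=3pm: (2pm,4pm,3pm,2pm) (2pm,4pm,3pm,3pm) (2pm,4pm,3pm,4pm) (3pm,4pm,3pm,2pm) (3pm,4pm,3pm,3pm) (3pm,4pm,3pm,4pm) (4pm,4pm,3pm,2pm) (4pm,4pm,3pm,3pm) (4pm,4pm,3pm,4pm) — 9.
Summing: 18 + 9 = 27.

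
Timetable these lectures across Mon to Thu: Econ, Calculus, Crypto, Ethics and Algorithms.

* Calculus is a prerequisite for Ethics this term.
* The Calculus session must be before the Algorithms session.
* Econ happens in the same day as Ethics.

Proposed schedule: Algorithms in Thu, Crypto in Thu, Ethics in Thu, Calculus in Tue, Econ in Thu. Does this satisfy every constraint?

Valid

Econ happens in the same day as Ethics — holds.
Calculus is a prerequisite for Ethics this term — holds.
The Calculus session must be before the Algorithms session — holds.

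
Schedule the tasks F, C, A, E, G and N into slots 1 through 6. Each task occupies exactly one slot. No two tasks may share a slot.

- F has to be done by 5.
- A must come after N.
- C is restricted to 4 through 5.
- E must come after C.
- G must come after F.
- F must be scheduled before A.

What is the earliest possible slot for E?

5

Precedence pushes E to at least 5.
E at 5 is achievable: F -> 1, C -> 4, A -> 3, E -> 5, N -> 2, G -> 6.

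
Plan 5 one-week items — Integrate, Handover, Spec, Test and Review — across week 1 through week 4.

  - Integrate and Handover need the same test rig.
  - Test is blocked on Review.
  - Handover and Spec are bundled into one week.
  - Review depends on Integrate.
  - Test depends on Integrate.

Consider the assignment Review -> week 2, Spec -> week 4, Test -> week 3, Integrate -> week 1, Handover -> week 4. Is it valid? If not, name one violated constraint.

Yes, all constraints hold

Review depends on Integrate — holds.
Integrate and Handover need the same test rig — holds.
Test is blocked on Review — holds.
Test depends on Integrate — holds.
Handover and Spec are bundled into one week — holds.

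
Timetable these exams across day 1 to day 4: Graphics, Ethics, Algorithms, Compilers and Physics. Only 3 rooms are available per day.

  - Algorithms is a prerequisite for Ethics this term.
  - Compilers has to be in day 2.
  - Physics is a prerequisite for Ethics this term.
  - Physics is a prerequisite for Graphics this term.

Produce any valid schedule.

Physics in day 1; Graphics in day 2; Compilers in day 2; Ethics in day 2; Algorithms in day 1

Checking: Physics(day 1) before Ethics(day 2); Physics(day 1) before Graphics(day 2); Algorithms(day 1) before Ethics(day 2); Compilers=day 2 in [day 2,day 2]; max 3 per day (cap 3).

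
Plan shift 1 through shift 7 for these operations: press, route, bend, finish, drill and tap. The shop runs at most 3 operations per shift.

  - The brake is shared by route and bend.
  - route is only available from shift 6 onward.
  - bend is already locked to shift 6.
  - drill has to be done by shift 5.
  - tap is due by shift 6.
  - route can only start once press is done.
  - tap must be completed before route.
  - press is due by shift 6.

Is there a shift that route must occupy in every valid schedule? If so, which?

route's window is shift 6–shift 7.
bend is fixed at shift 6, and route can't share a shift with bend.
So route must be shift 7.

shift 7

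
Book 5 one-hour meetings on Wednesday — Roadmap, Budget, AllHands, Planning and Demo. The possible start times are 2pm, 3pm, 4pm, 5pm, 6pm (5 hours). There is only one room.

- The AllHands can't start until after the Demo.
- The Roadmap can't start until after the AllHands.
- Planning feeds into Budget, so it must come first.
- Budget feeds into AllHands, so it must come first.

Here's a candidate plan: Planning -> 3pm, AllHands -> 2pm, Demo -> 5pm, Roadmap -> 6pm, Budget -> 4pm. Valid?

The AllHands can't start until after the Demo — violated.
Budget feeds into AllHands, so it must come first — violated.
The Roadmap can't start until after the AllHands — holds.
Planning feeds into Budget, so it must come first — holds.
There is only one room — holds.

No — it violates: The AllHands can't start until after the Demo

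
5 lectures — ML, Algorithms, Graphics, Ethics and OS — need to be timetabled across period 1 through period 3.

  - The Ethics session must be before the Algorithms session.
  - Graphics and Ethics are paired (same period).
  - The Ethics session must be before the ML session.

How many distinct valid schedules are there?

Splitting on ML: it can be period 2 (6), period 3 (9). Listing each branch's schedules as (Algorithms, Graphics, Ethics, OS) by period number:
ML=period 2: (2,1,1,1) (2,1,1,2) (2,1,1,3) (3,1,1,1) (3,1,1,2) (3,1,1,3) — 6.
ML=period 3: (2,1,1,1) (2,1,1,2) (2,1,1,3) (3,1,1,1) (3,1,1,2) (3,1,1,3) (3,2,2,1) (3,2,2,2) (3,2,2,3) — 9.
Summing: 6 + 9 = 15.

15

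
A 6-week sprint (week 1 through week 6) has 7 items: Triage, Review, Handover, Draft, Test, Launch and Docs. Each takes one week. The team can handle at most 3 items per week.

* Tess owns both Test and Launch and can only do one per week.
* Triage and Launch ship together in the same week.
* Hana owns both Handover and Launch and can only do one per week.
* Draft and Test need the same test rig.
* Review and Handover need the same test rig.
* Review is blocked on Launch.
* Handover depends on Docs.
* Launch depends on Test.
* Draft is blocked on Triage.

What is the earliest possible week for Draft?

week 3

Precedence pushes Draft to at least week 3.
Draft at week 3 is achievable: Draft in week 3; Test in week 1; Triage in week 2; Docs in week 1; Handover in week 4; Review in week 3; Launch in week 2.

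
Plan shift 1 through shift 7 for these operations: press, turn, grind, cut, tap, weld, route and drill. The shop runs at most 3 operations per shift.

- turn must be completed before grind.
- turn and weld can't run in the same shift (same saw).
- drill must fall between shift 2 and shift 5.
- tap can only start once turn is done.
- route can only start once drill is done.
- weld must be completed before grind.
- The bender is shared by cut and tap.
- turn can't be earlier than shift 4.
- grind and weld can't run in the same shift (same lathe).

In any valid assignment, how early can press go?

press at shift 1 is achievable: grind -> shift 5; weld -> shift 1; drill -> shift 2; route -> shift 3; tap -> shift 5; cut -> shift 1; press -> shift 1; turn -> shift 4.

shift 1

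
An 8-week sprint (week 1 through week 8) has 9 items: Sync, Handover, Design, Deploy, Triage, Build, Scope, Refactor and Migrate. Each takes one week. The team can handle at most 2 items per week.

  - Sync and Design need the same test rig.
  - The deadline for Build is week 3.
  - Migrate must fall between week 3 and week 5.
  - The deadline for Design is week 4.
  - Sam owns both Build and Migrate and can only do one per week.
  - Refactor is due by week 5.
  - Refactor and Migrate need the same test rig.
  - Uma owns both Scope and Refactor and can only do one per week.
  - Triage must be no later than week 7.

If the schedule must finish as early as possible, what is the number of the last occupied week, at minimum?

With at most 2 per week and 9 tasks, at least 5 weeks are needed.
Migrate can't be placed before week 3, so the schedule must run through at least week 3.
5 works (last occupied week: week 5): for example Design in week 1, Handover in week 2, Build in week 1, Scope in week 4, Migrate in week 3, Triage in week 4, Sync in week 2, Refactor in week 5, Deploy in week 3.

5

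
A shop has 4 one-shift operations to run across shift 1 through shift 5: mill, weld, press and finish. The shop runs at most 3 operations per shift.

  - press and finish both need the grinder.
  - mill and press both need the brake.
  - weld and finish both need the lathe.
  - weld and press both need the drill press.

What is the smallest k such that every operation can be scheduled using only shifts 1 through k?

With at most 3 per shift and 4 operations, at least 2 shifts are needed.
Could 2 shifts be enough, i.e. nothing placed later than shift 2? No: weld, press and finish must all be in different shifts (weld/press can't share; weld/finish can't share; press/finish can't share), but only 2 shifts are available: 3 operations can't fit in 2 distinct shifts.
So 2 shifts is not enough.
3 works (last occupied shift: shift 3): for example mill in shift 1; weld in shift 1; press in shift 2; finish in shift 3.

3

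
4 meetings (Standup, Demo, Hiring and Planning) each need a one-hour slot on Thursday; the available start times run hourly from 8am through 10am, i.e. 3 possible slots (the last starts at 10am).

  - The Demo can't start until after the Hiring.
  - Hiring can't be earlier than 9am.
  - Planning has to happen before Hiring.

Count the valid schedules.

3

Enumerating: Demo in 10am; Standup in 8am; Planning in 8am; Hiring in 9am | Standup -> 9am, Planning -> 8am, Hiring -> 9am, Demo -> 10am | Demo=10am, Standup=10am, Planning=8am, Hiring=9am.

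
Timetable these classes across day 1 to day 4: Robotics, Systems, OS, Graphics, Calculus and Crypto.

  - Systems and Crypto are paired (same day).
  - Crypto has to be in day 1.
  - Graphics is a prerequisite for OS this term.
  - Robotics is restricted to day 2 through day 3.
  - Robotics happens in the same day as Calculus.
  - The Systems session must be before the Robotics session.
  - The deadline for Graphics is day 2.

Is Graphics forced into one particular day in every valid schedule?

No

Graphics can be day 1 (e.g. Robotics in day 2, Crypto in day 1, Systems in day 1, Graphics in day 1, OS in day 2, Calculus in day 2) or day 2 (e.g. Systems in day 1; Robotics in day 2; Calculus in day 2; OS in day 3; Crypto in day 1; Graphics in day 2).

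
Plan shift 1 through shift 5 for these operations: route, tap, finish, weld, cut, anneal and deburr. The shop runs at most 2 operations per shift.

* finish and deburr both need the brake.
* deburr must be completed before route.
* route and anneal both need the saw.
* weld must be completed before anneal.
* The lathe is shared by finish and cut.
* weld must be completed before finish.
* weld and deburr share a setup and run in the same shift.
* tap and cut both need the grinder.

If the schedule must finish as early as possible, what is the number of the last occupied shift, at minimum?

The precedence chain requires at least 2 distinct shifts.
With at most 2 per shift and 7 operations, at least 4 shifts are needed.
4 works (last occupied shift: shift 4): for example route -> shift 2; weld -> shift 1; finish -> shift 2; deburr -> shift 1; cut -> shift 4; anneal -> shift 3; tap -> shift 3.

4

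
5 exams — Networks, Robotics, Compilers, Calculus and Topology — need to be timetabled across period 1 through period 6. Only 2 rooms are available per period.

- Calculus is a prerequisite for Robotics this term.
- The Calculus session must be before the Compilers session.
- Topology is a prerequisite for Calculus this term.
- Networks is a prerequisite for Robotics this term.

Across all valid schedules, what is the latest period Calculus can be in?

period 5

Precedence pushes Calculus to at least period 2; downstream work caps Calculus at period 5.
Calculus at period 5 is achievable: Compilers in period 6; Topology in period 1; Networks in period 1; Calculus in period 5; Robotics in period 6.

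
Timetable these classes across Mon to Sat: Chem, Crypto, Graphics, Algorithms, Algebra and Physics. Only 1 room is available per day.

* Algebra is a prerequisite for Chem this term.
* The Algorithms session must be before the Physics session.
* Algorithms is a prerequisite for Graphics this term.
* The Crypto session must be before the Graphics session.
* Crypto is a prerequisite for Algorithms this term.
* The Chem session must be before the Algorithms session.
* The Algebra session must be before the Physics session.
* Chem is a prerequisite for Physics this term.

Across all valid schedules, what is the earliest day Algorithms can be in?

Precedence pushes Algorithms to at least Wed; downstream work caps Algorithms at Fri.
Algorithms at Thu is achievable: Physics -> Fri, Chem -> Tue, Algorithms -> Thu, Crypto -> Wed, Graphics -> Sat, Algebra -> Mon.
Nothing earlier works — the capacity limit rule out every day before Thu.

Thu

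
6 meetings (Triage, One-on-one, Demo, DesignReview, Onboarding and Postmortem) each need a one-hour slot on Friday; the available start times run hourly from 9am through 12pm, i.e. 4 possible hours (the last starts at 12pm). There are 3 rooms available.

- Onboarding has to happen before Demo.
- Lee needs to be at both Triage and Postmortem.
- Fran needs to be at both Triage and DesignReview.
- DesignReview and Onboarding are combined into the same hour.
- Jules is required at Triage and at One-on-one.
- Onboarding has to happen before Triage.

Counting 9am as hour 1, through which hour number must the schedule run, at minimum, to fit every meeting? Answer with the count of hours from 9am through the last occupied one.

3 hours

The precedence chain requires at least 2 distinct hours.
With at most 3 per hour and 6 meetings, at least 2 hours are needed.
Could 2 hours be enough, i.e. nothing placed later than 10am? No: Demo must come after Onboarding (at 9am or later) → {10am}; Onboarding must come before Demo (at 10am or earlier) → {9am}; Triage must come after Onboarding (at 9am or later) → {10am}; DesignReview must be in the same hour as Onboarding (in {9am}) → {9am}; One-on-one can't share with Triage (10am) → {9am}; Postmortem can't share with Triage (10am) → {9am}; that puts One-on-one, DesignReview, Onboarding and Postmortem all in 9am — more than 3 per hour.
So 2 hours is not enough.
3 works (last occupied hour: 11am): for example DesignReview -> 9am; Onboarding -> 9am; Postmortem -> 11am; Triage -> 10am; Demo -> 10am; One-on-one -> 9am.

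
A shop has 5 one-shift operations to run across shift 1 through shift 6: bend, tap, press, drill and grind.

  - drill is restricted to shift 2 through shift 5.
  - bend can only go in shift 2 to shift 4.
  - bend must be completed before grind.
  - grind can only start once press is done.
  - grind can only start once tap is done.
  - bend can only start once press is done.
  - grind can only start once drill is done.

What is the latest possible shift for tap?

shift 5

Downstream work caps tap at shift 5.
tap at shift 5 is achievable: tap=shift 5; grind=shift 6; drill=shift 2; press=shift 1; bend=shift 2.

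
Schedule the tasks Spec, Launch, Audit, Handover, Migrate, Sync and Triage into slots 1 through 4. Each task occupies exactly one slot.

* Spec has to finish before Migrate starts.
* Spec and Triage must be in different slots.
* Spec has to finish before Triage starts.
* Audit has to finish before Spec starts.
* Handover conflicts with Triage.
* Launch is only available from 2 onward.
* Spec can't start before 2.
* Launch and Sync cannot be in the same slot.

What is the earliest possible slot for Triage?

Precedence pushes Triage to at least 3.
Triage at 3 is achievable: Triage -> 3, Audit -> 1, Migrate -> 3, Handover -> 1, Spec -> 2, Launch -> 2, Sync -> 1.

3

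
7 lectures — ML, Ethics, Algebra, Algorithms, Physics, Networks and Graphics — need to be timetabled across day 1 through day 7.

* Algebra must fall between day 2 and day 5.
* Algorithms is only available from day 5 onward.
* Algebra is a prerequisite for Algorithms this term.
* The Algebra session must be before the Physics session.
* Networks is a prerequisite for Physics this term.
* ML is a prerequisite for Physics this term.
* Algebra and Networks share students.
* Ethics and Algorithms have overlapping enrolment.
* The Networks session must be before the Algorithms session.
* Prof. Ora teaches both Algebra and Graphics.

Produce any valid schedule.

Algorithms=day 5, Physics=day 3, ML=day 1, Networks=day 1, Graphics=day 1, Ethics=day 1, Algebra=day 2

Checking: Networks(day 1) before Algorithms(day 5); Algebra(day 2) before Algorithms(day 5); Networks(day 1) before Physics(day 3); Algebra(day 2) before Physics(day 3); ML(day 1) before Physics(day 3); Ethics(day 1) != Algorithms(day 5); Algebra(day 2) != Networks(day 1); Algebra(day 2) != Graphics(day 1); Algebra=day 2 in [day 2,day 5]; Algorithms=day 5 in [day 5,day 7].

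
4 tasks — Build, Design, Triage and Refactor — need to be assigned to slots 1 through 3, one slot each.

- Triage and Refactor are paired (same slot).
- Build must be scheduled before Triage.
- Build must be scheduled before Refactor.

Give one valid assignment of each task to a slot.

Triage -> 2, Refactor -> 2, Design -> 1, Build -> 1

Checking: Build(1) before Refactor(2); Build(1) before Triage(2); Triage = Refactor = 2.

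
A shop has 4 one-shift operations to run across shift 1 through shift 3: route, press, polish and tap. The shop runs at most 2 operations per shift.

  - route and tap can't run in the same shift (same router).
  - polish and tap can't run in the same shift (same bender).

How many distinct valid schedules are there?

30

Splitting on route: it can be shift 1 (10), shift 2 (10), shift 3 (10). Listing each branch's schedules as (press, polish, tap) by shift number:
route=shift 1: (1,2,3) (1,3,2) (2,1,2) (2,1,3) (2,2,3) (2,3,2) (3,1,2) (3,1,3) (3,2,3) (3,3,2) — 10.
route=shift 2: (1,1,3) (1,2,1) (1,2,3) (1,3,1) (2,1,3) (2,3,1) (3,1,3) (3,2,1) (3,2,3) (3,3,1) — 10.
route=shift 3: (1,1,2) (1,2,1) (1,3,1) (1,3,2) (2,1,2) (2,2,1) (2,3,1) (2,3,2) (3,1,2) (3,2,1) — 10.
Summing: 10 + 10 + 10 = 30.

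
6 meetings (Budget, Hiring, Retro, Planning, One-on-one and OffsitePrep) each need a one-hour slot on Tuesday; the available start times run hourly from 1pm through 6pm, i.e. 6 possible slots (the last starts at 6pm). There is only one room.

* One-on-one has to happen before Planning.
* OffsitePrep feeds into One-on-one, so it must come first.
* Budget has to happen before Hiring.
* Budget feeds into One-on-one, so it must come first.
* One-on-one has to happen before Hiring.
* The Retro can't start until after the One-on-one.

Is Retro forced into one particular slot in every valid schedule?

Retro can be 4pm (e.g. OffsitePrep in 2pm, Retro in 4pm, One-on-one in 3pm, Budget in 1pm, Planning in 6pm, Hiring in 5pm) or 5pm (e.g. One-on-one -> 3pm, Planning -> 6pm, Hiring -> 4pm, Budget -> 1pm, Retro -> 5pm, OffsitePrep -> 2pm).

No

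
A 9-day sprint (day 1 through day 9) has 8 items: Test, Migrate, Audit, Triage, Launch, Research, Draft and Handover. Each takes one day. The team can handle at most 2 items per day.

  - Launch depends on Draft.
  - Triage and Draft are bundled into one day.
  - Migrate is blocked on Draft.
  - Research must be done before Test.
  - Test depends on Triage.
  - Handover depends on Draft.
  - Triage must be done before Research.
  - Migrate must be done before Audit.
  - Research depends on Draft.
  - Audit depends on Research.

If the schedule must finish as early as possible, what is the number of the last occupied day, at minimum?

The precedence chain requires at least 3 distinct days.
With at most 2 per day and 8 tasks, at least 4 days are needed.
4 works (last occupied day: day 4): for example Draft -> day 1, Handover -> day 4, Test -> day 3, Launch -> day 4, Triage -> day 1, Audit -> day 3, Research -> day 2, Migrate -> day 2.

day 4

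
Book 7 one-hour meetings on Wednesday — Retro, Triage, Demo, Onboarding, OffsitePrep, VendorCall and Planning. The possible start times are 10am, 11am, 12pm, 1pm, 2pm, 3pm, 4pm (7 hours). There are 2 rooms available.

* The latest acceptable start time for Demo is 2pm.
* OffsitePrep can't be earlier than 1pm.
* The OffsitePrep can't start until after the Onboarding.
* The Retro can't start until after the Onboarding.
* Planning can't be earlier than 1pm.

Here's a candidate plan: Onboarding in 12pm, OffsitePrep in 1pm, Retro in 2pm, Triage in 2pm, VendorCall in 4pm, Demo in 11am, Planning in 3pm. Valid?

Planning can't be earlier than 1pm — holds.
OffsitePrep can't be earlier than 1pm — holds.
The OffsitePrep can't start until after the Onboarding — holds.
The latest acceptable start time for Demo is 2pm — holds.
The Retro can't start until after the Onboarding — holds.
There are 2 rooms available — holds.

Valid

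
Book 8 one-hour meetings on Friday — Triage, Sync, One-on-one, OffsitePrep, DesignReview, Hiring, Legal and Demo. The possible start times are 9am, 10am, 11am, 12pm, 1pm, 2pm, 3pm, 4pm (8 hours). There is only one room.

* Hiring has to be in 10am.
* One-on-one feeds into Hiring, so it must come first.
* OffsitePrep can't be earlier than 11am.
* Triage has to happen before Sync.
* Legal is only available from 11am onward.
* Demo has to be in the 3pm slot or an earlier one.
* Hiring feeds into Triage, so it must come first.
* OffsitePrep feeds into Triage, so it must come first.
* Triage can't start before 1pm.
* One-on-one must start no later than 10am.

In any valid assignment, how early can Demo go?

11am

Demo's own window allows nothing later than 3pm.
Demo at 11am is achievable: DesignReview=4pm, Hiring=10am, Sync=3pm, Triage=1pm, One-on-one=9am, Demo=11am, Legal=2pm, OffsitePrep=12pm.
Nothing earlier works — the capacity limit rule out every hour before 11am.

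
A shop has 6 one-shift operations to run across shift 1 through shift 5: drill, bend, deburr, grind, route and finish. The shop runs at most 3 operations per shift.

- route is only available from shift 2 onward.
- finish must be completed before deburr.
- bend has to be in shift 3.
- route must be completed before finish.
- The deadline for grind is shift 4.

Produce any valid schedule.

grind -> shift 1; bend -> shift 3; finish -> shift 3; deburr -> shift 4; route -> shift 2; drill -> shift 1

Checking: route(shift 2) before finish(shift 3); finish(shift 3) before deburr(shift 4); bend=shift 3 in [shift 3,shift 3]; grind=shift 1 in [shift 1,shift 4]; route=shift 2 in [shift 2,shift 5]; max 2 per shift (cap 3).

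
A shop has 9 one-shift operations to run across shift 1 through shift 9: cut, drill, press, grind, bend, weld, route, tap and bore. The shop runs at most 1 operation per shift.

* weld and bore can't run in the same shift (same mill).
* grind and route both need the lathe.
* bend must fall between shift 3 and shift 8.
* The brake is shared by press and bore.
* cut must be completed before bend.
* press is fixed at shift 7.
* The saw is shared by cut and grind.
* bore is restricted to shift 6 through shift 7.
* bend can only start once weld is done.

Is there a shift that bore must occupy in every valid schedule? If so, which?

shift 6

bore's window is shift 6–shift 7.
press is fixed at shift 7, and bore can't share a shift with press.
So bore must be shift 6.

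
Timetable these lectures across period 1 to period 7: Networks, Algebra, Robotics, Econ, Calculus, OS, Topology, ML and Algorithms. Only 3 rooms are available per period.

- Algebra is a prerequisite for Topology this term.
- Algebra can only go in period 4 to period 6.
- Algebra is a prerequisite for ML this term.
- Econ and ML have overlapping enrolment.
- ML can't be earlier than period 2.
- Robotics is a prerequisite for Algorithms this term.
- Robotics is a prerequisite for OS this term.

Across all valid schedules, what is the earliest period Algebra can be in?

Algebra is available from period 4; Algebra's own window allows nothing later than period 6.
Algebra at period 4 is achievable: ML -> period 5, Calculus -> period 2, Algorithms -> period 2, OS -> period 2, Topology -> period 5, Econ -> period 1, Robotics -> period 1, Networks -> period 1, Algebra -> period 4.

period 4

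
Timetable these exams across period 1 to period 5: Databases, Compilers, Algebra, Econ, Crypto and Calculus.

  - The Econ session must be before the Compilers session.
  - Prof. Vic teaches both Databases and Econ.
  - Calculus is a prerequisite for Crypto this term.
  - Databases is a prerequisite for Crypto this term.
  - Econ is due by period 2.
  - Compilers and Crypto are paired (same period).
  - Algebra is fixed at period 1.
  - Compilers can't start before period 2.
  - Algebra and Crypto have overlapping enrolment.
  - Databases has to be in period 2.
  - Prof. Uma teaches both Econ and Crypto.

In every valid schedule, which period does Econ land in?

Econ's window is period 1–period 2.
Databases is fixed at period 2, and Econ can't share a period with Databases.
So Econ must be period 1.

period 1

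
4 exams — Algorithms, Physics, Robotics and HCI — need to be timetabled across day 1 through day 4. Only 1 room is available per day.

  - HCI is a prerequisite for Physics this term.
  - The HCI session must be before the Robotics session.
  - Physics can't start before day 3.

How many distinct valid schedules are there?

6

Splitting on Algorithms: it can be day 1 (2), day 2 (2), day 3 (1), day 4 (1). Listing each branch's schedules as (Physics, Robotics, HCI) by day number:
Algorithms=day 1: (3,4,2) (4,3,2) — 2.
Algorithms=day 2: (3,4,1) (4,3,1) — 2.
Algorithms=day 3: (4,2,1) — 1.
Algorithms=day 4: (3,2,1) — 1.
Summing: 2 + 2 + 1 + 1 = 6.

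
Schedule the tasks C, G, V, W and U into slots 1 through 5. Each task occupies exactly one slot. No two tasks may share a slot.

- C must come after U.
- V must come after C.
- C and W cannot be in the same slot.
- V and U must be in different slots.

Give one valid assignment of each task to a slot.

U in 1; G in 4; C in 2; V in 3; W in 5

Checking: C(2) before V(3); U(1) before C(2); V(3) != U(1); C(2) != W(5); max 1 per slot (cap 1).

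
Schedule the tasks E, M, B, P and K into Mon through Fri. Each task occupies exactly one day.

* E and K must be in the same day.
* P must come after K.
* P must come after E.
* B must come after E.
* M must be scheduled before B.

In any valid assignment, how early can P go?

Precedence pushes P to at least Tue.
P at Tue is achievable: P in Tue; M in Mon; E in Mon; K in Mon; B in Tue.

Tue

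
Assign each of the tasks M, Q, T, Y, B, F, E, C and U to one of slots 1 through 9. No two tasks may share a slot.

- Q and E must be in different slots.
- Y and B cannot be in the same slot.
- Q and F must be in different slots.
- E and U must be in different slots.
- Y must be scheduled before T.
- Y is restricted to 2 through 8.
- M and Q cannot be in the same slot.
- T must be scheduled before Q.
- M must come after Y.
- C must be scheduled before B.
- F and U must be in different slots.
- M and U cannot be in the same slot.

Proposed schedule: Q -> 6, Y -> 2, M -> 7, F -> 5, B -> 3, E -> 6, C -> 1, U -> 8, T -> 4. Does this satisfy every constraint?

No. Q and E must be in different slots is not satisfied.

Y and B cannot be in the same slot — holds.
Y is restricted to 2 through 8 — holds.
M and Q cannot be in the same slot — holds.
T must be scheduled before Q — holds.
No two tasks may share a slot — violated.
M must come after Y — holds.
C must be scheduled before B — holds.
Q and E must be in different slots — violated.
Y must be scheduled before T — holds.
M and U cannot be in the same slot — holds.
E and U must be in different slots — holds.
Q and F must be in different slots — holds.
F and U must be in different slots — holds.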